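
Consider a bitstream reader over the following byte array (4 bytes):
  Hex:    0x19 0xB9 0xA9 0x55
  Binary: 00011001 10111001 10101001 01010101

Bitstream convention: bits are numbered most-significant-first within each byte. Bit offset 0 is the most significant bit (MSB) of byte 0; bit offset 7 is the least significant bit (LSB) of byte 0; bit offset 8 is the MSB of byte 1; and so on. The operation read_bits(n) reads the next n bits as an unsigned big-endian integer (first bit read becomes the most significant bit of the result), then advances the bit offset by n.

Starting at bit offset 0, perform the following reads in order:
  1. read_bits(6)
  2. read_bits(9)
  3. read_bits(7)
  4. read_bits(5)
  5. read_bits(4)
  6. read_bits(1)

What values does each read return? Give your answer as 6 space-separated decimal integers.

Answer: 6 220 106 10 10 1

Derivation:
Read 1: bits[0:6] width=6 -> value=6 (bin 000110); offset now 6 = byte 0 bit 6; 26 bits remain
Read 2: bits[6:15] width=9 -> value=220 (bin 011011100); offset now 15 = byte 1 bit 7; 17 bits remain
Read 3: bits[15:22] width=7 -> value=106 (bin 1101010); offset now 22 = byte 2 bit 6; 10 bits remain
Read 4: bits[22:27] width=5 -> value=10 (bin 01010); offset now 27 = byte 3 bit 3; 5 bits remain
Read 5: bits[27:31] width=4 -> value=10 (bin 1010); offset now 31 = byte 3 bit 7; 1 bits remain
Read 6: bits[31:32] width=1 -> value=1 (bin 1); offset now 32 = byte 4 bit 0; 0 bits remain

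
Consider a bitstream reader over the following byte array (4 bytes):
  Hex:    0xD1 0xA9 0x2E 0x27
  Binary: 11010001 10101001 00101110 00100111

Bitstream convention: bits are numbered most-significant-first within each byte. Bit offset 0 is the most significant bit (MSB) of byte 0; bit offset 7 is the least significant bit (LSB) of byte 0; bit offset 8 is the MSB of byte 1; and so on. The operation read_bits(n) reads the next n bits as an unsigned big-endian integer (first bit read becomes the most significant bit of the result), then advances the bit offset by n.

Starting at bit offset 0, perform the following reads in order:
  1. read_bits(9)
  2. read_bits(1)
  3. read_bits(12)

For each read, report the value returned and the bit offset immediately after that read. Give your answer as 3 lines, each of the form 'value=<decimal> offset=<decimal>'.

Read 1: bits[0:9] width=9 -> value=419 (bin 110100011); offset now 9 = byte 1 bit 1; 23 bits remain
Read 2: bits[9:10] width=1 -> value=0 (bin 0); offset now 10 = byte 1 bit 2; 22 bits remain
Read 3: bits[10:22] width=12 -> value=2635 (bin 101001001011); offset now 22 = byte 2 bit 6; 10 bits remain

Answer: value=419 offset=9
value=0 offset=10
value=2635 offset=22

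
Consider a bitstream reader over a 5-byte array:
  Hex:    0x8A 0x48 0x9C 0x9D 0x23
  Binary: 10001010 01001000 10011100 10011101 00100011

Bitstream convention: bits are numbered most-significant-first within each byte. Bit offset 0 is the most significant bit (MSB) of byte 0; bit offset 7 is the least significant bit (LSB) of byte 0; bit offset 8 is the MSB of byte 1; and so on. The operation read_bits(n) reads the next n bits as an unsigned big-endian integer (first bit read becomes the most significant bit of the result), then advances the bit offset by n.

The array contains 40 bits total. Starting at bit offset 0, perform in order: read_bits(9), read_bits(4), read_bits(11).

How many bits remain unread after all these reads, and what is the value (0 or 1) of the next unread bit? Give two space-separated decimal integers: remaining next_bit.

Answer: 16 1

Derivation:
Read 1: bits[0:9] width=9 -> value=276 (bin 100010100); offset now 9 = byte 1 bit 1; 31 bits remain
Read 2: bits[9:13] width=4 -> value=9 (bin 1001); offset now 13 = byte 1 bit 5; 27 bits remain
Read 3: bits[13:24] width=11 -> value=156 (bin 00010011100); offset now 24 = byte 3 bit 0; 16 bits remain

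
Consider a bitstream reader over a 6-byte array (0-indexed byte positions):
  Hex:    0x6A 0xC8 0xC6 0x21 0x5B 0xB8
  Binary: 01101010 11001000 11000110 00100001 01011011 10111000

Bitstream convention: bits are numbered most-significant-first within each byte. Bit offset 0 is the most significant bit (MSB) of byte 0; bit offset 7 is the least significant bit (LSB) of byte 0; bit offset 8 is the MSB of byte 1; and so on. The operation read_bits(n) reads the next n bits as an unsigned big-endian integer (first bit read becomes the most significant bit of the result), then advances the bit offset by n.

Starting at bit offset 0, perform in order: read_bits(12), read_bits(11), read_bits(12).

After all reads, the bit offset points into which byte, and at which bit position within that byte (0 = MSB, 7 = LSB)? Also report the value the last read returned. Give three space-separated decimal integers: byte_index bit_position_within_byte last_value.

Answer: 4 3 266

Derivation:
Read 1: bits[0:12] width=12 -> value=1708 (bin 011010101100); offset now 12 = byte 1 bit 4; 36 bits remain
Read 2: bits[12:23] width=11 -> value=1123 (bin 10001100011); offset now 23 = byte 2 bit 7; 25 bits remain
Read 3: bits[23:35] width=12 -> value=266 (bin 000100001010); offset now 35 = byte 4 bit 3; 13 bits remain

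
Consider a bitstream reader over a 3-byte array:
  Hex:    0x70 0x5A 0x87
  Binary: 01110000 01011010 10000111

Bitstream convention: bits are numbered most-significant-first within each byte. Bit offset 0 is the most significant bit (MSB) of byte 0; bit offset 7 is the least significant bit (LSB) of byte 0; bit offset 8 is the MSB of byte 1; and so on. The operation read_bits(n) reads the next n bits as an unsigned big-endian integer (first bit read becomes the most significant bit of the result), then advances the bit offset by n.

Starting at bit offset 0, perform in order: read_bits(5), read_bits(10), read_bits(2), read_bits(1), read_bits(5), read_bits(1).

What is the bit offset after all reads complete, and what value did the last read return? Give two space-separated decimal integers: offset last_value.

Read 1: bits[0:5] width=5 -> value=14 (bin 01110); offset now 5 = byte 0 bit 5; 19 bits remain
Read 2: bits[5:15] width=10 -> value=45 (bin 0000101101); offset now 15 = byte 1 bit 7; 9 bits remain
Read 3: bits[15:17] width=2 -> value=1 (bin 01); offset now 17 = byte 2 bit 1; 7 bits remain
Read 4: bits[17:18] width=1 -> value=0 (bin 0); offset now 18 = byte 2 bit 2; 6 bits remain
Read 5: bits[18:23] width=5 -> value=3 (bin 00011); offset now 23 = byte 2 bit 7; 1 bits remain
Read 6: bits[23:24] width=1 -> value=1 (bin 1); offset now 24 = byte 3 bit 0; 0 bits remain

Answer: 24 1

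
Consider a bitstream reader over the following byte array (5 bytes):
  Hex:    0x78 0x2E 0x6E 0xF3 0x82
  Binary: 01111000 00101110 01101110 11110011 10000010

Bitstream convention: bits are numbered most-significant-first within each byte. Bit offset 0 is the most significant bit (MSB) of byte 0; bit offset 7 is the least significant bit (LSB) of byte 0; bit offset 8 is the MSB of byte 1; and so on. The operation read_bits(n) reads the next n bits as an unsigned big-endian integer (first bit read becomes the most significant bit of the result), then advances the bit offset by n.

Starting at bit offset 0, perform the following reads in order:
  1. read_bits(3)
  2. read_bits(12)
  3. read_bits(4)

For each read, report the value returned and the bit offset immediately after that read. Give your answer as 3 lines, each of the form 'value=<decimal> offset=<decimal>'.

Answer: value=3 offset=3
value=3095 offset=15
value=3 offset=19

Derivation:
Read 1: bits[0:3] width=3 -> value=3 (bin 011); offset now 3 = byte 0 bit 3; 37 bits remain
Read 2: bits[3:15] width=12 -> value=3095 (bin 110000010111); offset now 15 = byte 1 bit 7; 25 bits remain
Read 3: bits[15:19] width=4 -> value=3 (bin 0011); offset now 19 = byte 2 bit 3; 21 bits remain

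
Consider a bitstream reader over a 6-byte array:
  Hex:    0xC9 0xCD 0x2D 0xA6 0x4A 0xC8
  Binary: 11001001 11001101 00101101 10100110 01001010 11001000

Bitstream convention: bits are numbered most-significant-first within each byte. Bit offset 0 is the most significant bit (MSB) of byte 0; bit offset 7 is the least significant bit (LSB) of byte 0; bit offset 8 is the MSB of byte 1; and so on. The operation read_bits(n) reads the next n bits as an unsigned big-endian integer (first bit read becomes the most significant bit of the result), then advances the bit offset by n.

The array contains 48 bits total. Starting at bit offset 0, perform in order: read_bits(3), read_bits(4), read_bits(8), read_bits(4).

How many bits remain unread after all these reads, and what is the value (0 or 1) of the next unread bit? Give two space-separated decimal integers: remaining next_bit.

Read 1: bits[0:3] width=3 -> value=6 (bin 110); offset now 3 = byte 0 bit 3; 45 bits remain
Read 2: bits[3:7] width=4 -> value=4 (bin 0100); offset now 7 = byte 0 bit 7; 41 bits remain
Read 3: bits[7:15] width=8 -> value=230 (bin 11100110); offset now 15 = byte 1 bit 7; 33 bits remain
Read 4: bits[15:19] width=4 -> value=9 (bin 1001); offset now 19 = byte 2 bit 3; 29 bits remain

Answer: 29 0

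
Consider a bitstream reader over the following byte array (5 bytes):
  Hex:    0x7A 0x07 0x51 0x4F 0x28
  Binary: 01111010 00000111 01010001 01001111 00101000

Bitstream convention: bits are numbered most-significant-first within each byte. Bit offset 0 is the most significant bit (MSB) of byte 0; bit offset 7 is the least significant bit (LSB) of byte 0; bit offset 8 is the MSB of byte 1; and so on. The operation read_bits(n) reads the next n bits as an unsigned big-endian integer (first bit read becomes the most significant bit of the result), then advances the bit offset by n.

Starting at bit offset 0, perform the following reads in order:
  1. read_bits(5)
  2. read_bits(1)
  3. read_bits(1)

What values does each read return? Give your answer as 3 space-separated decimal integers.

Answer: 15 0 1

Derivation:
Read 1: bits[0:5] width=5 -> value=15 (bin 01111); offset now 5 = byte 0 bit 5; 35 bits remain
Read 2: bits[5:6] width=1 -> value=0 (bin 0); offset now 6 = byte 0 bit 6; 34 bits remain
Read 3: bits[6:7] width=1 -> value=1 (bin 1); offset now 7 = byte 0 bit 7; 33 bits remain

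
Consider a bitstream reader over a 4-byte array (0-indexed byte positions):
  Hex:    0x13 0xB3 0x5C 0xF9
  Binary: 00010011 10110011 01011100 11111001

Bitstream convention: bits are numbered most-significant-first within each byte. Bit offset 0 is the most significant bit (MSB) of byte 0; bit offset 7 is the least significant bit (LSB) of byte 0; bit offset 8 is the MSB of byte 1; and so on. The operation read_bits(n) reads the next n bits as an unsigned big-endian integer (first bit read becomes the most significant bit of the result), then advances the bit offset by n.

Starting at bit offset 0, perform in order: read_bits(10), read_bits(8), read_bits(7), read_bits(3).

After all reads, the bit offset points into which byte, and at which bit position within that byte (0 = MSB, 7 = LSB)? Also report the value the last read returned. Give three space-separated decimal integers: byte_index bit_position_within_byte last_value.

Read 1: bits[0:10] width=10 -> value=78 (bin 0001001110); offset now 10 = byte 1 bit 2; 22 bits remain
Read 2: bits[10:18] width=8 -> value=205 (bin 11001101); offset now 18 = byte 2 bit 2; 14 bits remain
Read 3: bits[18:25] width=7 -> value=57 (bin 0111001); offset now 25 = byte 3 bit 1; 7 bits remain
Read 4: bits[25:28] width=3 -> value=7 (bin 111); offset now 28 = byte 3 bit 4; 4 bits remain

Answer: 3 4 7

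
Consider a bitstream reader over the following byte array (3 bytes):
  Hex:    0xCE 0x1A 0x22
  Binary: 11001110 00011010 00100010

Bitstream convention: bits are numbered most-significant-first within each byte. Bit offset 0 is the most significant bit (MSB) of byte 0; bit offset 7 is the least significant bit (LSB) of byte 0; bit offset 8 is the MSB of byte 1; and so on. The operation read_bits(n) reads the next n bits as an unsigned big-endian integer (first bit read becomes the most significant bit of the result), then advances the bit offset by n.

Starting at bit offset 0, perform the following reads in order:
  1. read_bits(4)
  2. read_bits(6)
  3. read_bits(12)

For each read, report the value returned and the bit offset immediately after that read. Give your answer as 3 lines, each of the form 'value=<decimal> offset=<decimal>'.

Answer: value=12 offset=4
value=56 offset=10
value=1672 offset=22

Derivation:
Read 1: bits[0:4] width=4 -> value=12 (bin 1100); offset now 4 = byte 0 bit 4; 20 bits remain
Read 2: bits[4:10] width=6 -> value=56 (bin 111000); offset now 10 = byte 1 bit 2; 14 bits remain
Read 3: bits[10:22] width=12 -> value=1672 (bin 011010001000); offset now 22 = byte 2 bit 6; 2 bits remain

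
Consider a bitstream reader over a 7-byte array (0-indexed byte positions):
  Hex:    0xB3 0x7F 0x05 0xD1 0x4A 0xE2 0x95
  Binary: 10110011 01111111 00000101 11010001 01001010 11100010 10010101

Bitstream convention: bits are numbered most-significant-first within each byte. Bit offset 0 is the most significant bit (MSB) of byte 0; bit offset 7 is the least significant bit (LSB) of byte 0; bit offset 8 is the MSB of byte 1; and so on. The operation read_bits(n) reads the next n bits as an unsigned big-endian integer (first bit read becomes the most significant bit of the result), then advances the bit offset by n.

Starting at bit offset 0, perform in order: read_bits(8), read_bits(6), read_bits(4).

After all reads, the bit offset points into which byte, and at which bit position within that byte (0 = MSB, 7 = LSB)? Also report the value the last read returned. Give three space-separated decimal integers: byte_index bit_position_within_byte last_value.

Read 1: bits[0:8] width=8 -> value=179 (bin 10110011); offset now 8 = byte 1 bit 0; 48 bits remain
Read 2: bits[8:14] width=6 -> value=31 (bin 011111); offset now 14 = byte 1 bit 6; 42 bits remain
Read 3: bits[14:18] width=4 -> value=12 (bin 1100); offset now 18 = byte 2 bit 2; 38 bits remain

Answer: 2 2 12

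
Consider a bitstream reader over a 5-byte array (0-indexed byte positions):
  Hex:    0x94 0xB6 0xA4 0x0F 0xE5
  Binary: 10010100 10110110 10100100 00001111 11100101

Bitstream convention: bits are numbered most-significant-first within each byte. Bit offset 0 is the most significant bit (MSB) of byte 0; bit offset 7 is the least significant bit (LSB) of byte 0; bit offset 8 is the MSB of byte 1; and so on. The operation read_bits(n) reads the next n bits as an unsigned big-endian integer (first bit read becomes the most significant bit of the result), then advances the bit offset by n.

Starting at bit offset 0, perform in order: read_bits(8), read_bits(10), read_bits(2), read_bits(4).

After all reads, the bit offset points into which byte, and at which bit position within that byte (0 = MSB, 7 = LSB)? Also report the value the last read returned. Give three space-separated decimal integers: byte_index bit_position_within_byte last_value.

Answer: 3 0 4

Derivation:
Read 1: bits[0:8] width=8 -> value=148 (bin 10010100); offset now 8 = byte 1 bit 0; 32 bits remain
Read 2: bits[8:18] width=10 -> value=730 (bin 1011011010); offset now 18 = byte 2 bit 2; 22 bits remain
Read 3: bits[18:20] width=2 -> value=2 (bin 10); offset now 20 = byte 2 bit 4; 20 bits remain
Read 4: bits[20:24] width=4 -> value=4 (bin 0100); offset now 24 = byte 3 bit 0; 16 bits remain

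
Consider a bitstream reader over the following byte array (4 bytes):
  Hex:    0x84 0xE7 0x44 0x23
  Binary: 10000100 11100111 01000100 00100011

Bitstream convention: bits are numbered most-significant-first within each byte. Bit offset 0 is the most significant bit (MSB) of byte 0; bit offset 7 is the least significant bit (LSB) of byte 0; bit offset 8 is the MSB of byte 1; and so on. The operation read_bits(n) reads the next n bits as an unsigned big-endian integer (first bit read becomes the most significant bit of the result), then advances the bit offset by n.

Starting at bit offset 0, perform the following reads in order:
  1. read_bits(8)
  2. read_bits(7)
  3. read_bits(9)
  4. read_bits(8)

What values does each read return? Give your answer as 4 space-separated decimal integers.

Read 1: bits[0:8] width=8 -> value=132 (bin 10000100); offset now 8 = byte 1 bit 0; 24 bits remain
Read 2: bits[8:15] width=7 -> value=115 (bin 1110011); offset now 15 = byte 1 bit 7; 17 bits remain
Read 3: bits[15:24] width=9 -> value=324 (bin 101000100); offset now 24 = byte 3 bit 0; 8 bits remain
Read 4: bits[24:32] width=8 -> value=35 (bin 00100011); offset now 32 = byte 4 bit 0; 0 bits remain

Answer: 132 115 324 35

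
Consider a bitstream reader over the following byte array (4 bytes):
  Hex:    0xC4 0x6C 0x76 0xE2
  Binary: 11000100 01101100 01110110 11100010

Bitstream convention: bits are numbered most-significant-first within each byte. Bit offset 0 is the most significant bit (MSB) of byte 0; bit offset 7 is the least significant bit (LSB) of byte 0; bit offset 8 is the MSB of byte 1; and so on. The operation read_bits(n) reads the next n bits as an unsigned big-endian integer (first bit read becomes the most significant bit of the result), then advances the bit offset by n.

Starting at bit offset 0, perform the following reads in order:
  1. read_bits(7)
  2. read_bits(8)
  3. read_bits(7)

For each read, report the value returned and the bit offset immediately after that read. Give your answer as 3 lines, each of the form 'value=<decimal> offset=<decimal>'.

Answer: value=98 offset=7
value=54 offset=15
value=29 offset=22

Derivation:
Read 1: bits[0:7] width=7 -> value=98 (bin 1100010); offset now 7 = byte 0 bit 7; 25 bits remain
Read 2: bits[7:15] width=8 -> value=54 (bin 00110110); offset now 15 = byte 1 bit 7; 17 bits remain
Read 3: bits[15:22] width=7 -> value=29 (bin 0011101); offset now 22 = byte 2 bit 6; 10 bits remain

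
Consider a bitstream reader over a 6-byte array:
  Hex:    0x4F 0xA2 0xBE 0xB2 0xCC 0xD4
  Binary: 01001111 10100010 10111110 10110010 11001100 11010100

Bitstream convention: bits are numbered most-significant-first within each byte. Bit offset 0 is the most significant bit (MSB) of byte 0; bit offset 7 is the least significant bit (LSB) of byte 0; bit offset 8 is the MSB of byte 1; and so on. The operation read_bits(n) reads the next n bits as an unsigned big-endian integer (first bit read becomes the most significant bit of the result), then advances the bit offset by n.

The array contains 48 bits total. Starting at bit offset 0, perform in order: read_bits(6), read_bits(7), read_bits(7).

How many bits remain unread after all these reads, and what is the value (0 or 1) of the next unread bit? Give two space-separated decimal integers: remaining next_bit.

Answer: 28 1

Derivation:
Read 1: bits[0:6] width=6 -> value=19 (bin 010011); offset now 6 = byte 0 bit 6; 42 bits remain
Read 2: bits[6:13] width=7 -> value=116 (bin 1110100); offset now 13 = byte 1 bit 5; 35 bits remain
Read 3: bits[13:20] width=7 -> value=43 (bin 0101011); offset now 20 = byte 2 bit 4; 28 bits remain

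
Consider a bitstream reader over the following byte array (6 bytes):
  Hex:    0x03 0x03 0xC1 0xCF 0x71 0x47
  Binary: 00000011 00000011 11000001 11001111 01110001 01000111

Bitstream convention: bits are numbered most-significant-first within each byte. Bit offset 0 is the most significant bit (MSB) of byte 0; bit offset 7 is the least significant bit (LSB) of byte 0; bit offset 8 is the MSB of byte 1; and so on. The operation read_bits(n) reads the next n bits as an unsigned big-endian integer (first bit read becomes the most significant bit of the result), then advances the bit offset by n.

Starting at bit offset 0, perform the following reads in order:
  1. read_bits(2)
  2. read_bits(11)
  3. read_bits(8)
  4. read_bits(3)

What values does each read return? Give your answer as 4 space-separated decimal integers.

Answer: 0 96 120 1

Derivation:
Read 1: bits[0:2] width=2 -> value=0 (bin 00); offset now 2 = byte 0 bit 2; 46 bits remain
Read 2: bits[2:13] width=11 -> value=96 (bin 00001100000); offset now 13 = byte 1 bit 5; 35 bits remain
Read 3: bits[13:21] width=8 -> value=120 (bin 01111000); offset now 21 = byte 2 bit 5; 27 bits remain
Read 4: bits[21:24] width=3 -> value=1 (bin 001); offset now 24 = byte 3 bit 0; 24 bits remain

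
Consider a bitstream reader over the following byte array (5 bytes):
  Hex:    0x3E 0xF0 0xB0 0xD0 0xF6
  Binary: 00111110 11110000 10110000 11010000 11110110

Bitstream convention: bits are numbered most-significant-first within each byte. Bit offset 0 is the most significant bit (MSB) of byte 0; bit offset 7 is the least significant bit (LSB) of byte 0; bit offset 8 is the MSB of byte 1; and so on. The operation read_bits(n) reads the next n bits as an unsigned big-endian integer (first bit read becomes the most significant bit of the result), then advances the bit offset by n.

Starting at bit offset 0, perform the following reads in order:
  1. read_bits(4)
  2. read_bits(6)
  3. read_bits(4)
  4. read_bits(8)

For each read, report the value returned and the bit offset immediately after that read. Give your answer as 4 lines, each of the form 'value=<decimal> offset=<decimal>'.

Answer: value=3 offset=4
value=59 offset=10
value=12 offset=14
value=44 offset=22

Derivation:
Read 1: bits[0:4] width=4 -> value=3 (bin 0011); offset now 4 = byte 0 bit 4; 36 bits remain
Read 2: bits[4:10] width=6 -> value=59 (bin 111011); offset now 10 = byte 1 bit 2; 30 bits remain
Read 3: bits[10:14] width=4 -> value=12 (bin 1100); offset now 14 = byte 1 bit 6; 26 bits remain
Read 4: bits[14:22] width=8 -> value=44 (bin 00101100); offset now 22 = byte 2 bit 6; 18 bits remain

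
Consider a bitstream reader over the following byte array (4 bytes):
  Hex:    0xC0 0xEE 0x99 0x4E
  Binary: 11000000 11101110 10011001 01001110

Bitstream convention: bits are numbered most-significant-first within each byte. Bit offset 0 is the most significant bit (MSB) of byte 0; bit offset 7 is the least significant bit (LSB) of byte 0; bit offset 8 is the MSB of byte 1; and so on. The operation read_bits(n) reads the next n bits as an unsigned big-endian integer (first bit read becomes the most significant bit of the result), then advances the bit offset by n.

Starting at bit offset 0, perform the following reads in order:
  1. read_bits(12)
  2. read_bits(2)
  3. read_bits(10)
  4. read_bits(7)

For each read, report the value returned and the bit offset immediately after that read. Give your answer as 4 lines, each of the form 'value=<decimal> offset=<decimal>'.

Read 1: bits[0:12] width=12 -> value=3086 (bin 110000001110); offset now 12 = byte 1 bit 4; 20 bits remain
Read 2: bits[12:14] width=2 -> value=3 (bin 11); offset now 14 = byte 1 bit 6; 18 bits remain
Read 3: bits[14:24] width=10 -> value=665 (bin 1010011001); offset now 24 = byte 3 bit 0; 8 bits remain
Read 4: bits[24:31] width=7 -> value=39 (bin 0100111); offset now 31 = byte 3 bit 7; 1 bits remain

Answer: value=3086 offset=12
value=3 offset=14
value=665 offset=24
value=39 offset=31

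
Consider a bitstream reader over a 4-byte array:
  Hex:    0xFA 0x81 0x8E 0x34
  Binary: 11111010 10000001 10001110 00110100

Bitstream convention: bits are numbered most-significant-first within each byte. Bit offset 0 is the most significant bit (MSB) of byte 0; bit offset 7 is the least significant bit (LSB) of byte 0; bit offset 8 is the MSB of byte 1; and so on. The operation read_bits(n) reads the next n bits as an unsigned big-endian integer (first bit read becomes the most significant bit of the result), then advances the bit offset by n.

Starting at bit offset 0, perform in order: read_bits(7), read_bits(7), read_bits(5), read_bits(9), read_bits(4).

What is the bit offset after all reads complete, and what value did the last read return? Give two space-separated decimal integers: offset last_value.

Read 1: bits[0:7] width=7 -> value=125 (bin 1111101); offset now 7 = byte 0 bit 7; 25 bits remain
Read 2: bits[7:14] width=7 -> value=32 (bin 0100000); offset now 14 = byte 1 bit 6; 18 bits remain
Read 3: bits[14:19] width=5 -> value=12 (bin 01100); offset now 19 = byte 2 bit 3; 13 bits remain
Read 4: bits[19:28] width=9 -> value=227 (bin 011100011); offset now 28 = byte 3 bit 4; 4 bits remain
Read 5: bits[28:32] width=4 -> value=4 (bin 0100); offset now 32 = byte 4 bit 0; 0 bits remain

Answer: 32 4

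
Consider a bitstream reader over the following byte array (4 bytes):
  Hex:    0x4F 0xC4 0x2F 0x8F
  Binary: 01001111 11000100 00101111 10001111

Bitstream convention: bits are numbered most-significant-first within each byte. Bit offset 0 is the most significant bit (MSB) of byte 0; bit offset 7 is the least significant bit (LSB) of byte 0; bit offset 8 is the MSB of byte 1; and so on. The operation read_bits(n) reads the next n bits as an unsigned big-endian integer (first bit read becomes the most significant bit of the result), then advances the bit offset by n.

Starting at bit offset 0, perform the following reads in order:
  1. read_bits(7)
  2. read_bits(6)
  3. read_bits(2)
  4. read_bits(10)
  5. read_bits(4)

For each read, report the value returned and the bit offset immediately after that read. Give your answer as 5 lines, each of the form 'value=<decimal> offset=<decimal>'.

Read 1: bits[0:7] width=7 -> value=39 (bin 0100111); offset now 7 = byte 0 bit 7; 25 bits remain
Read 2: bits[7:13] width=6 -> value=56 (bin 111000); offset now 13 = byte 1 bit 5; 19 bits remain
Read 3: bits[13:15] width=2 -> value=2 (bin 10); offset now 15 = byte 1 bit 7; 17 bits remain
Read 4: bits[15:25] width=10 -> value=95 (bin 0001011111); offset now 25 = byte 3 bit 1; 7 bits remain
Read 5: bits[25:29] width=4 -> value=1 (bin 0001); offset now 29 = byte 3 bit 5; 3 bits remain

Answer: value=39 offset=7
value=56 offset=13
value=2 offset=15
value=95 offset=25
value=1 offset=29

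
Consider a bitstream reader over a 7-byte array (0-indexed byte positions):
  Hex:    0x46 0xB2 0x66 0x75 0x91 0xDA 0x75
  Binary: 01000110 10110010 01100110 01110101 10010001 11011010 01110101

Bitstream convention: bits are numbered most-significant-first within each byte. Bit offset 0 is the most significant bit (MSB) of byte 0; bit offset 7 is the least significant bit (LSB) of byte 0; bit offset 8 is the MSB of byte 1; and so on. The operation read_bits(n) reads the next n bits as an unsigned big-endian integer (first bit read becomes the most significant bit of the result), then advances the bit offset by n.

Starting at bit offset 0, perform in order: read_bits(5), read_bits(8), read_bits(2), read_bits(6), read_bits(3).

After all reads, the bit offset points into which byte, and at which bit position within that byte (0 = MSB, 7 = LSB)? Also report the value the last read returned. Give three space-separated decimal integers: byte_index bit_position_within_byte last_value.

Read 1: bits[0:5] width=5 -> value=8 (bin 01000); offset now 5 = byte 0 bit 5; 51 bits remain
Read 2: bits[5:13] width=8 -> value=214 (bin 11010110); offset now 13 = byte 1 bit 5; 43 bits remain
Read 3: bits[13:15] width=2 -> value=1 (bin 01); offset now 15 = byte 1 bit 7; 41 bits remain
Read 4: bits[15:21] width=6 -> value=12 (bin 001100); offset now 21 = byte 2 bit 5; 35 bits remain
Read 5: bits[21:24] width=3 -> value=6 (bin 110); offset now 24 = byte 3 bit 0; 32 bits remain

Answer: 3 0 6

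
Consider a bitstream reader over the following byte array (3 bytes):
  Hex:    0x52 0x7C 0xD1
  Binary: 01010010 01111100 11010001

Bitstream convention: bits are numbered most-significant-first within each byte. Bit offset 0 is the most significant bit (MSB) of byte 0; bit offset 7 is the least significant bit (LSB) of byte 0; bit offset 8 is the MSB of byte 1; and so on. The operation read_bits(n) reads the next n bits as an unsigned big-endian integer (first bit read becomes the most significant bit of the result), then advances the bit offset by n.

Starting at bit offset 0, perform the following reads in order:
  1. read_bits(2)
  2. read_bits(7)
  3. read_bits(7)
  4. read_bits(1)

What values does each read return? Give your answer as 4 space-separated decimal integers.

Read 1: bits[0:2] width=2 -> value=1 (bin 01); offset now 2 = byte 0 bit 2; 22 bits remain
Read 2: bits[2:9] width=7 -> value=36 (bin 0100100); offset now 9 = byte 1 bit 1; 15 bits remain
Read 3: bits[9:16] width=7 -> value=124 (bin 1111100); offset now 16 = byte 2 bit 0; 8 bits remain
Read 4: bits[16:17] width=1 -> value=1 (bin 1); offset now 17 = byte 2 bit 1; 7 bits remain

Answer: 1 36 124 1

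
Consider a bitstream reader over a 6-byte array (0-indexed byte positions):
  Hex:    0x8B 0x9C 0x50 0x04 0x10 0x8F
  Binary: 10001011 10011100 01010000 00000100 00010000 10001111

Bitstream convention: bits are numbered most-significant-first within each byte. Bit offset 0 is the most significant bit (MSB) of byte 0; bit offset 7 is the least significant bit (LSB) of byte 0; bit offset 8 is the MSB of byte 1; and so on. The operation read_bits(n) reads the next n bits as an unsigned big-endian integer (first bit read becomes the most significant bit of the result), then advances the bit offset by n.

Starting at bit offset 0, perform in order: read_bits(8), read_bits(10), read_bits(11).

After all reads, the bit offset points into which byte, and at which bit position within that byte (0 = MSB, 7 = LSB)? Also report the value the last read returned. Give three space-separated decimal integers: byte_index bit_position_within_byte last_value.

Answer: 3 5 512

Derivation:
Read 1: bits[0:8] width=8 -> value=139 (bin 10001011); offset now 8 = byte 1 bit 0; 40 bits remain
Read 2: bits[8:18] width=10 -> value=625 (bin 1001110001); offset now 18 = byte 2 bit 2; 30 bits remain
Read 3: bits[18:29] width=11 -> value=512 (bin 01000000000); offset now 29 = byte 3 bit 5; 19 bits remain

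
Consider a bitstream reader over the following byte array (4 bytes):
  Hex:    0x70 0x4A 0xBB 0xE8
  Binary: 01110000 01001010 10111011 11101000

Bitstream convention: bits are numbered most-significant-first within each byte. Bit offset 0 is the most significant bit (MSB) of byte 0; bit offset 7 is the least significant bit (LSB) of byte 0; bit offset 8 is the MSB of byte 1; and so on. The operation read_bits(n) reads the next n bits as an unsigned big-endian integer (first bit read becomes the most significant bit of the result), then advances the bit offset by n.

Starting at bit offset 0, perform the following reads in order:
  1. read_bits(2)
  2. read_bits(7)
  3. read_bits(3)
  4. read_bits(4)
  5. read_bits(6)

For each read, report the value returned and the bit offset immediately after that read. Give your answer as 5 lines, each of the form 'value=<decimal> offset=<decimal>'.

Read 1: bits[0:2] width=2 -> value=1 (bin 01); offset now 2 = byte 0 bit 2; 30 bits remain
Read 2: bits[2:9] width=7 -> value=96 (bin 1100000); offset now 9 = byte 1 bit 1; 23 bits remain
Read 3: bits[9:12] width=3 -> value=4 (bin 100); offset now 12 = byte 1 bit 4; 20 bits remain
Read 4: bits[12:16] width=4 -> value=10 (bin 1010); offset now 16 = byte 2 bit 0; 16 bits remain
Read 5: bits[16:22] width=6 -> value=46 (bin 101110); offset now 22 = byte 2 bit 6; 10 bits remain

Answer: value=1 offset=2
value=96 offset=9
value=4 offset=12
value=10 offset=16
value=46 offset=22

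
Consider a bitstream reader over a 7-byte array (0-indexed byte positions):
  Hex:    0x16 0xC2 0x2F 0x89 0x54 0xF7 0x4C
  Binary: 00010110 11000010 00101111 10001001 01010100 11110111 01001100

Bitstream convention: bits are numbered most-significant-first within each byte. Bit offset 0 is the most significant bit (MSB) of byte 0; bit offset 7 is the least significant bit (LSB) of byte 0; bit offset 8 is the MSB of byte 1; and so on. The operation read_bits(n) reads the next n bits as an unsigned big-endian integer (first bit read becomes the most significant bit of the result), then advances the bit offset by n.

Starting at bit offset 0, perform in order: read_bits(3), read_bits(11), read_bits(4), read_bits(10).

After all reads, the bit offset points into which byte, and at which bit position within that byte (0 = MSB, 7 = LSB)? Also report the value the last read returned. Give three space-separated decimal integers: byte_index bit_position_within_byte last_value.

Read 1: bits[0:3] width=3 -> value=0 (bin 000); offset now 3 = byte 0 bit 3; 53 bits remain
Read 2: bits[3:14] width=11 -> value=1456 (bin 10110110000); offset now 14 = byte 1 bit 6; 42 bits remain
Read 3: bits[14:18] width=4 -> value=8 (bin 1000); offset now 18 = byte 2 bit 2; 38 bits remain
Read 4: bits[18:28] width=10 -> value=760 (bin 1011111000); offset now 28 = byte 3 bit 4; 28 bits remain

Answer: 3 4 760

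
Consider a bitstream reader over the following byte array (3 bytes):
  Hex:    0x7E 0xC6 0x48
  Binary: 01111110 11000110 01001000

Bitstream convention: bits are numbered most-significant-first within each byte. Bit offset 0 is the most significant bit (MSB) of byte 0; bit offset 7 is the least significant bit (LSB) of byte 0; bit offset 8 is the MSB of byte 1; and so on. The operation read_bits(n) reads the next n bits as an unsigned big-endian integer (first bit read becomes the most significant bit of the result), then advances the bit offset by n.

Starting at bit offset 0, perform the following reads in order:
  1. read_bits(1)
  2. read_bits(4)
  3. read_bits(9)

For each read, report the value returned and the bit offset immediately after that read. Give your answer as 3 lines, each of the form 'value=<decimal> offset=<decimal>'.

Answer: value=0 offset=1
value=15 offset=5
value=433 offset=14

Derivation:
Read 1: bits[0:1] width=1 -> value=0 (bin 0); offset now 1 = byte 0 bit 1; 23 bits remain
Read 2: bits[1:5] width=4 -> value=15 (bin 1111); offset now 5 = byte 0 bit 5; 19 bits remain
Read 3: bits[5:14] width=9 -> value=433 (bin 110110001); offset now 14 = byte 1 bit 6; 10 bits remain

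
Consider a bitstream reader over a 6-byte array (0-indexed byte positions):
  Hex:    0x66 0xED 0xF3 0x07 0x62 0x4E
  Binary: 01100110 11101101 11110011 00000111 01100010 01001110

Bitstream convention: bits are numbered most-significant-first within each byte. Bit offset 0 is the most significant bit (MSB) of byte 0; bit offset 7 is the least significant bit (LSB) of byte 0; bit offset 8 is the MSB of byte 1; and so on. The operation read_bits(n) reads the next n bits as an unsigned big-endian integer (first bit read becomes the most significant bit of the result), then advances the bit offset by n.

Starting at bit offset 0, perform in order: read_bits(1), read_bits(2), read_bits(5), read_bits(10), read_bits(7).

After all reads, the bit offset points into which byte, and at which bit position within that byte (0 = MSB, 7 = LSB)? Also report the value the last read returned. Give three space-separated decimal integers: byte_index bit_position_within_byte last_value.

Answer: 3 1 102

Derivation:
Read 1: bits[0:1] width=1 -> value=0 (bin 0); offset now 1 = byte 0 bit 1; 47 bits remain
Read 2: bits[1:3] width=2 -> value=3 (bin 11); offset now 3 = byte 0 bit 3; 45 bits remain
Read 3: bits[3:8] width=5 -> value=6 (bin 00110); offset now 8 = byte 1 bit 0; 40 bits remain
Read 4: bits[8:18] width=10 -> value=951 (bin 1110110111); offset now 18 = byte 2 bit 2; 30 bits remain
Read 5: bits[18:25] width=7 -> value=102 (bin 1100110); offset now 25 = byte 3 bit 1; 23 bits remain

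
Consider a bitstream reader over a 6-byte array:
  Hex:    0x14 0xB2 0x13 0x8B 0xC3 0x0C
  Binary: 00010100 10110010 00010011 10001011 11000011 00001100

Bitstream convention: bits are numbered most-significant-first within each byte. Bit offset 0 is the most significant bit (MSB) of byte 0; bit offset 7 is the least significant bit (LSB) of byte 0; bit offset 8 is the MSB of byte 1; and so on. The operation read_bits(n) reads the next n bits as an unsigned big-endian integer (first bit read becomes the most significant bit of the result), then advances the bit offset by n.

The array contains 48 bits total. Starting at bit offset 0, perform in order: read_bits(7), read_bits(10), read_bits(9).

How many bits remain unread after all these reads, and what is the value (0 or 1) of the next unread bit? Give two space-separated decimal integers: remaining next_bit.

Read 1: bits[0:7] width=7 -> value=10 (bin 0001010); offset now 7 = byte 0 bit 7; 41 bits remain
Read 2: bits[7:17] width=10 -> value=356 (bin 0101100100); offset now 17 = byte 2 bit 1; 31 bits remain
Read 3: bits[17:26] width=9 -> value=78 (bin 001001110); offset now 26 = byte 3 bit 2; 22 bits remain

Answer: 22 0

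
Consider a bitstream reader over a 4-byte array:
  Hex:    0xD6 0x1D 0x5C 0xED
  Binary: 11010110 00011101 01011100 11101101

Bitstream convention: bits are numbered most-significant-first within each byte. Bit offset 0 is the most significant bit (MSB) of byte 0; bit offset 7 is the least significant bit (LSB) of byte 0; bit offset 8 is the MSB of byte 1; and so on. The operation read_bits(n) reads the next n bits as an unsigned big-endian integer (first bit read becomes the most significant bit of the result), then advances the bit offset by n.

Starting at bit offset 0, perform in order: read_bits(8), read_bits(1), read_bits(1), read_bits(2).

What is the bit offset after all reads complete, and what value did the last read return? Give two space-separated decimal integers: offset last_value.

Read 1: bits[0:8] width=8 -> value=214 (bin 11010110); offset now 8 = byte 1 bit 0; 24 bits remain
Read 2: bits[8:9] width=1 -> value=0 (bin 0); offset now 9 = byte 1 bit 1; 23 bits remain
Read 3: bits[9:10] width=1 -> value=0 (bin 0); offset now 10 = byte 1 bit 2; 22 bits remain
Read 4: bits[10:12] width=2 -> value=1 (bin 01); offset now 12 = byte 1 bit 4; 20 bits remain

Answer: 12 1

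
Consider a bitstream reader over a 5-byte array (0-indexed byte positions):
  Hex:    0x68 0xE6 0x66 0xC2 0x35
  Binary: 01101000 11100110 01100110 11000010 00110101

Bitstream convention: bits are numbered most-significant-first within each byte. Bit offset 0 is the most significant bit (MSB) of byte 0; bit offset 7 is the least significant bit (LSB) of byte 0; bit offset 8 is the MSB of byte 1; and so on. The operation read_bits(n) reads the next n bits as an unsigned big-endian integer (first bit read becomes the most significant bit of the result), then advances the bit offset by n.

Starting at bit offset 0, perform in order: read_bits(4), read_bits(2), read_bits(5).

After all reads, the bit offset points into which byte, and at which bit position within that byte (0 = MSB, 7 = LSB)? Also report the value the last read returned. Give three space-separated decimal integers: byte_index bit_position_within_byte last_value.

Read 1: bits[0:4] width=4 -> value=6 (bin 0110); offset now 4 = byte 0 bit 4; 36 bits remain
Read 2: bits[4:6] width=2 -> value=2 (bin 10); offset now 6 = byte 0 bit 6; 34 bits remain
Read 3: bits[6:11] width=5 -> value=7 (bin 00111); offset now 11 = byte 1 bit 3; 29 bits remain

Answer: 1 3 7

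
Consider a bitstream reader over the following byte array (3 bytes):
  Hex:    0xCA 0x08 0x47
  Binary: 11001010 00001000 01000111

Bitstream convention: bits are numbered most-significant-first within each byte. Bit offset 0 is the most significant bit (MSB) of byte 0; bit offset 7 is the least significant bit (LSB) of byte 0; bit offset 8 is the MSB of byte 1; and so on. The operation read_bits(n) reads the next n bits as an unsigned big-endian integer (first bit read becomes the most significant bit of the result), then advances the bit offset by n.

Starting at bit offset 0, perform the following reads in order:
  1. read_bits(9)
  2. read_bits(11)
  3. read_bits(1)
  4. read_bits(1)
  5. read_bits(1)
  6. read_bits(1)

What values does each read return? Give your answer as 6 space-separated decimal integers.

Answer: 404 132 0 1 1 1

Derivation:
Read 1: bits[0:9] width=9 -> value=404 (bin 110010100); offset now 9 = byte 1 bit 1; 15 bits remain
Read 2: bits[9:20] width=11 -> value=132 (bin 00010000100); offset now 20 = byte 2 bit 4; 4 bits remain
Read 3: bits[20:21] width=1 -> value=0 (bin 0); offset now 21 = byte 2 bit 5; 3 bits remain
Read 4: bits[21:22] width=1 -> value=1 (bin 1); offset now 22 = byte 2 bit 6; 2 bits remain
Read 5: bits[22:23] width=1 -> value=1 (bin 1); offset now 23 = byte 2 bit 7; 1 bits remain
Read 6: bits[23:24] width=1 -> value=1 (bin 1); offset now 24 = byte 3 bit 0; 0 bits remain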